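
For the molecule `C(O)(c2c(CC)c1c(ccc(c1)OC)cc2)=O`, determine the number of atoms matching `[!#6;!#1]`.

3

Check the 17 heavy atoms by environment: 10× c (aromatic) → no; 4× C → no; 3× O → match.
That gives 3 matching atoms.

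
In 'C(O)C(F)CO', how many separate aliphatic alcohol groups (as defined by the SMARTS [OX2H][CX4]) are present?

2

[OX2H][CX4] is the SMARTS for an aliphatic alcohol: a hydroxyl oxygen bound to an sp3 (X4) carbon.
The molecule carries 2 separate instances of a hydroxyl group (-OH) meeting every constraint; each maps to a distinct set of atoms, giving 2 matches.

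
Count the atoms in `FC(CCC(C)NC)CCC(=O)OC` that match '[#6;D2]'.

4

Check the 14 heavy atoms by environment: 3× C (D1) → no; 3× C (D3) → no; 4× C (D2) → match; 1× N (D2) → no; 1× F (D1) → no; 1× O (D1) → no; 1× O (D2) → no.
That gives 4 matching atoms.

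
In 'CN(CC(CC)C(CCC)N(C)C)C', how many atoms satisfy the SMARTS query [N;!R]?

Check the 14 heavy atoms by environment: 12× C (acyclic) → no; 2× N (acyclic) → match.
That gives 2 matching atoms.

2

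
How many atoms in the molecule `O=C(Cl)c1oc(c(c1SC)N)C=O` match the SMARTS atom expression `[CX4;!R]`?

1

The query [CX4;!R] means: aliphatic carbon with four total connections, not in a ring.
Check the 13 heavy atoms by environment: 1× o (aromatic, X2, in 5-ring) → no; 4× c (aromatic, X3, in 5-ring) → no; 1× S (X2, acyclic) → no; 1× C (X4, acyclic) → match; 2× C (X3, acyclic) → no; 2× O (X1, acyclic) → no; 1× Cl (X1, acyclic) → no; 1× N (X3, acyclic) → no.
That gives 1 matching atom.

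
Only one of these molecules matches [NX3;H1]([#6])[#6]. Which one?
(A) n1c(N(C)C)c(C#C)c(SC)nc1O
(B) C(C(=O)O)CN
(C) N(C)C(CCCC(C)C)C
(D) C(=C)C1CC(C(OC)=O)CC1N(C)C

[NX3;H1]([#6])[#6] describes a trivalent nitrogen with one H, bonded to two carbons (a secondary amine).
(A) has a dimethylamino group (-N(CH3)2) but the nitrogen has H0, not H1.
(B) has a primary amino group (-NH2) but the nitrogen has H2 and only one carbon neighbour.
(C) contains an N-methylamino group (-NHCH3), which satisfies every atom and bond constraint.
(D) has a dimethylamino group (-N(CH3)2) but the nitrogen has H0, not H1.
So the answer is (C).

C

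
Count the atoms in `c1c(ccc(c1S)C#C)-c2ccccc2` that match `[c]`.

12

The query [c] means: lowercase c matches aromatic carbon only.
Check the 15 heavy atoms by environment: 12× c (aromatic) → match; 2× C → no; 1× S → no.
That gives 12 matching atoms.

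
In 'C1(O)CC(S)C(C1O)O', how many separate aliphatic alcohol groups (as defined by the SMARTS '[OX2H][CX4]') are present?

3

[OX2H][CX4] is the SMARTS for an aliphatic alcohol: a hydroxyl oxygen bound to an sp3 (X4) carbon.
The molecule carries 3 separate instances of a hydroxyl group (-OH) meeting every constraint; each maps to a distinct set of atoms, giving 3 matches.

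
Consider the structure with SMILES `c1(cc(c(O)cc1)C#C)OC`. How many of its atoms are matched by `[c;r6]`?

6

Check the 11 heavy atoms by environment: 6× c (aromatic, in 6-ring) → match; 2× O (acyclic) → no; 3× C (acyclic) → no.
That gives 6 matching atoms.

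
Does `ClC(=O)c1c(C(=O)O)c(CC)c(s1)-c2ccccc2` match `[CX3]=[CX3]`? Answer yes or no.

The pattern [CX3]=[CX3] describes a non-aromatic C=C double bond between two sp2 carbons — an alkene.
The closest candidate here is an ethyl group (-CH2CH3), but its C-C bond is a single bond between CX4 carbons, not CX3=CX3. No other fragment satisfies the full query, so there is no match.

No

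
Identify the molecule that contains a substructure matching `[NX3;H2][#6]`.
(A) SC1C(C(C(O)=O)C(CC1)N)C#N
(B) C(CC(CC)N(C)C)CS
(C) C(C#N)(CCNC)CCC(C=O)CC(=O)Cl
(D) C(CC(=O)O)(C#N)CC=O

A

[NX3;H2][#6] describes a trivalent nitrogen with two H attached to carbon (a primary amine).
(A) contains a primary amino group (-NH2), which satisfies every atom and bond constraint.
(B) has a dimethylamino group (-N(CH3)2) but the nitrogen has H0, not H2.
(C) has an N-methylamino group (-NHCH3) but the nitrogen bears two carbons and only one H (H1), not H2.
(D) has a nitrile (-C#N) but the nitrogen is NX1 (triple-bonded), not NX3 with two H.
So the answer is (A).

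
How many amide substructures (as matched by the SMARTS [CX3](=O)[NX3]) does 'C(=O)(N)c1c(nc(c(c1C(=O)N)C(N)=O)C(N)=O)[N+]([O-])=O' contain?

4

[CX3](=O)[NX3] is the SMARTS for an amide: a carbonyl carbon bonded to a trivalent nitrogen.
The molecule carries 4 separate instances of a primary amide (-C(=O)NH2) meeting every constraint; each maps to a distinct set of atoms, giving 4 matches.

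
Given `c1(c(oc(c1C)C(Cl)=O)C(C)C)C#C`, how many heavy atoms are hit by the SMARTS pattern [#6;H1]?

2

Check the 14 heavy atoms by environment: 1× o (aromatic, H0) → no; 4× c (aromatic, H0) → no; 2× C (H0) → no; 2× C (H1) → match; 3× C (H3) → no; 1× O (H0) → no; 1× Cl (H0) → no.
That gives 2 matching atoms.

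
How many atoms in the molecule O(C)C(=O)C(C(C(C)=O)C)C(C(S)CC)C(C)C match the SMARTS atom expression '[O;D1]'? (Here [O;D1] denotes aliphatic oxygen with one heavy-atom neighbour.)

Check the 18 heavy atoms by environment: 6× C (D1) → no; 1× C (D2) → no; 7× C (D3) → no; 2× O (D1) → match; 1× O (D2) → no; 1× S (D1) → no.
That gives 2 matching atoms.

2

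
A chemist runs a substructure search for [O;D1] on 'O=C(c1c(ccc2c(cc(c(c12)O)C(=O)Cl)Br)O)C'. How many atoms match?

Check the 19 heavy atoms by environment: 7× c (aromatic, D3) → no; 3× c (aromatic, D2) → no; 2× C (D3) → no; 4× O (D1) → match; 1× C (D1) → no; 1× Cl (D1) → no; 1× Br (D1) → no.
That gives 4 matching atoms.

4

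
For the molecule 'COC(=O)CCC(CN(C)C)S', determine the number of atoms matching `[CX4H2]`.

The query [CX4H2] means: sp3 carbon (X4) with exactly two hydrogens.
Check the 12 heavy atoms by environment: 3× C (H2, X4) → match; 1× C (H1, X4) → no; 1× C (H0, X3) → no; 1× O (H0, X1) → no; 1× O (H0, X2) → no; 3× C (H3, X4) → no; 1× N (H0, X3) → no; 1× S (H1, X2) → no.
That gives 3 matching atoms.

3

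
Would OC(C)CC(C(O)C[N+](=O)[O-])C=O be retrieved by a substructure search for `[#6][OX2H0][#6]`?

No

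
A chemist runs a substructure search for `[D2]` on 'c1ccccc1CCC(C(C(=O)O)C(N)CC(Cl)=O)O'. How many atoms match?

8

Check the 20 heavy atoms by environment: 3× C (D2) → match; 5× C (D3) → no; 4× O (D1) → no; 1× Cl (D1) → no; 1× N (D1) → no; 1× c (aromatic, D3) → no; 5× c (aromatic, D2) → match.
Summing the matching environments: 3 + 5 = 8 matching atoms.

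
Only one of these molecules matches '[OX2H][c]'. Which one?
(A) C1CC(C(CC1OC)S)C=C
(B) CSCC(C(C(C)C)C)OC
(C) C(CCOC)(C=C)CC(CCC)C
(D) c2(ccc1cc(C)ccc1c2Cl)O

D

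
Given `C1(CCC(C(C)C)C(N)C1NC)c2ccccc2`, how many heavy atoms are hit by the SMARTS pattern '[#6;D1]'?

3

The query [#6;D1] means: carbon bonded to exactly one heavy atom.
Check the 18 heavy atoms by environment: 2× C (D2) → no; 5× C (D3) → no; 3× C (D1) → match; 1× N (D2) → no; 1× N (D1) → no; 1× c (aromatic, D3) → no; 5× c (aromatic, D2) → no.
That gives 3 matching atoms.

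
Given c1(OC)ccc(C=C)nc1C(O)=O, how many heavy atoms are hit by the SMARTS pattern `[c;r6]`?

5

The query [c;r6] means: aromatic carbon that belongs to a six-membered ring.
Check the 13 heavy atoms by environment: 1× n (aromatic, in 6-ring) → no; 5× c (aromatic, in 6-ring) → match; 4× C (acyclic) → no; 3× O (acyclic) → no.
That gives 5 matching atoms.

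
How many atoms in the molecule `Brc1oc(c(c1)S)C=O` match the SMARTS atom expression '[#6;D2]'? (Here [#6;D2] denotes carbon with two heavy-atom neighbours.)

2

The query [#6;D2] means: any carbon bonded to exactly two heavy atoms.
Check the 9 heavy atoms by environment: 1× o (aromatic, D2) → no; 3× c (aromatic, D3) → no; 1× c (aromatic, D2) → match; 1× Br (D1) → no; 1× C (D2) → match; 1× O (D1) → no; 1× S (D1) → no.
Summing the matching environments: 1 + 1 = 2 matching atoms.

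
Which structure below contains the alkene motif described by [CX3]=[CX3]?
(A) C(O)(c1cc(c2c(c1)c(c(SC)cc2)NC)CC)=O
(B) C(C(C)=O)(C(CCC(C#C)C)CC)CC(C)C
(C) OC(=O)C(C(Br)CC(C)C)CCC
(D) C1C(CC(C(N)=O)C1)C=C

D

[CX3]=[CX3] describes a non-aromatic C=C double bond between two sp2 carbons (an alkene).
(A) has an ethyl group (-CH2CH3) but its C-C bond is a single bond between CX4 carbons, not CX3=CX3.
(B) has an ethynyl group (-C#CH) but the C-C bond is a triple bond, not a double bond.
(C) has an ethyl group (-CH2CH3) but its C-C bond is a single bond between CX4 carbons, not CX3=CX3.
(D) contains a vinyl group (-CH=CH2), which satisfies every atom and bond constraint.
So the answer is (D).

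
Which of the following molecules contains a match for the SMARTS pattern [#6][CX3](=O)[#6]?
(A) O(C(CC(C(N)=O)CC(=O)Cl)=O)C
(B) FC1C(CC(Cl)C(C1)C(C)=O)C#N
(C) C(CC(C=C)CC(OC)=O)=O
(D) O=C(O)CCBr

[#6][CX3](=O)[#6] describes a carbonyl carbon (no H) flanked by two carbons (a ketone).
(A) has a primary amide (-C(=O)NH2) but one neighbour of the carbonyl carbon is N, not C.
(B) contains an acetyl/ketone group (-C(=O)CH3), which satisfies every atom and bond constraint.
(C) has a methyl-ester group (-C(=O)OCH3) but one neighbour of the carbonyl carbon is O, not C.
(D) has a carboxylic acid group (-C(=O)OH) but one neighbour of the carbonyl carbon is O, not C.
So the answer is (B).

B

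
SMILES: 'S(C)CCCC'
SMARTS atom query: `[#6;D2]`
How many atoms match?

3

The query [#6;D2] means: any carbon bonded to exactly two heavy atoms.
Check the 6 heavy atoms by environment: 3× C (D2) → match; 2× C (D1) → no; 1× S (D2) → no.
That gives 3 matching atoms.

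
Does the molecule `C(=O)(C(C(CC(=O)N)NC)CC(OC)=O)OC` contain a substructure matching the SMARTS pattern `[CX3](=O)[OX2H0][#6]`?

The pattern [CX3](=O)[OX2H0][#6] describes a carbonyl carbon bonded to an oxygen that is itself bonded to carbon (no H on that O) — an ester.
The molecule carries a methyl-ester group (-C(=O)OCH3), whose atoms satisfy every constraint of the query, so the pattern matches.

Yes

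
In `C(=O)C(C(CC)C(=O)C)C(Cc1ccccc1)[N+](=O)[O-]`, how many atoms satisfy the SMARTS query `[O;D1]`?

The query [O;D1] means: aliphatic oxygen bonded to exactly one heavy atom.
Check the 20 heavy atoms by environment: 2× C (D1) → no; 3× C (D2) → no; 4× C (D3) → no; 1× c (aromatic, D3) → no; 5× c (aromatic, D2) → no; 1× N (charge +1, D3) → no; 1× O (charge -1, D1) → match; 3× O (D1) → match.
Summing the matching environments: 1 + 3 = 4 matching atoms.

4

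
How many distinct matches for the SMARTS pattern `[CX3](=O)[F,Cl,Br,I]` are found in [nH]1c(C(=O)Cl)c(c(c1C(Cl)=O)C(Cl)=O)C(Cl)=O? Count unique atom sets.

[CX3](=O)[F,Cl,Br,I] is the SMARTS for an acyl halide: a carbonyl carbon bonded to a halogen.
The molecule carries 4 separate instances of an acyl chloride (-C(=O)Cl) meeting every constraint; each maps to a distinct set of atoms, giving 4 matches.

4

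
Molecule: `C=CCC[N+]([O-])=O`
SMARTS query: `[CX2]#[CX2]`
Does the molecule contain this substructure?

No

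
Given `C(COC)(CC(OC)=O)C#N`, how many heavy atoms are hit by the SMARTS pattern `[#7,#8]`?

4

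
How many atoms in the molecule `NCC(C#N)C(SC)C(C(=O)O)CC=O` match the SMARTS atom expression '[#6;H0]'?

The query [#6;H0] means: any carbon with no attached hydrogen.
Check the 15 heavy atoms by environment: 2× C (H2) → no; 4× C (H1) → no; 1× N (H2) → no; 2× C (H0) → match; 1× N (H0) → no; 2× O (H0) → no; 1× O (H1) → no; 1× S (H0) → no; 1× C (H3) → no.
That gives 2 matching atoms.

2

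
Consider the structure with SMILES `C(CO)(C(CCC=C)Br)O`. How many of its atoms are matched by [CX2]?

0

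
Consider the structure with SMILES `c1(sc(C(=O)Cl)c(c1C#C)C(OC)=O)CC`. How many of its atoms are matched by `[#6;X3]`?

6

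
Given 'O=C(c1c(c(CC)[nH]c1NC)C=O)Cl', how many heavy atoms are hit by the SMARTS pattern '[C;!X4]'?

The query [C;!X4] means: aliphatic carbon that does not have four total connections.
Check the 14 heavy atoms by environment: 1× n (aromatic, X3) → no; 4× c (aromatic, X3) → no; 2× C (X3) → match; 2× O (X1) → no; 1× Cl (X1) → no; 1× N (X3) → no; 3× C (X4) → no.
That gives 2 matching atoms.

2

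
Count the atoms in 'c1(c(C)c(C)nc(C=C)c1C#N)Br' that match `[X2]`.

The query [X2] means: any atom with exactly two total connections (bonds + H).
Check the 13 heavy atoms by environment: 1× n (aromatic, X2) → match; 5× c (aromatic, X3) → no; 1× C (X2) → match; 1× N (X1) → no; 2× C (X4) → no; 2× C (X3) → no; 1× Br (X1) → no.
Summing the matching environments: 1 + 1 = 2 matching atoms.

2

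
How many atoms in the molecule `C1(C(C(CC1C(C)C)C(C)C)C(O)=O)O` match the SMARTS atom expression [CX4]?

The query [CX4] means: C with X4: aliphatic carbon with exactly 4 total connections (bonds + H).
Check the 15 heavy atoms by environment: 11× C (X4) → match; 2× O (X2) → no; 1× C (X3) → no; 1× O (X1) → no.
That gives 11 matching atoms.

11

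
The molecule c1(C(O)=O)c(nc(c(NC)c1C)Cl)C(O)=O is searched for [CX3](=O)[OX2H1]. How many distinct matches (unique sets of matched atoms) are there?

2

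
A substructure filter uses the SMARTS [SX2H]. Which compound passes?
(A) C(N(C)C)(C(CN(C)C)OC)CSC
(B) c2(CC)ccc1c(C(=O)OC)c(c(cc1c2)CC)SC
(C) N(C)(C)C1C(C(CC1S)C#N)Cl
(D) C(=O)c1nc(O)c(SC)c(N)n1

C

[SX2H] describes an aliphatic sulfur with two connections, one being H (a thiol).
(A) has a methylthio ether (-SCH3) but the sulfur has H0 (bonded to two carbons), not H1.
(B) has a methylthio ether (-SCH3) but the sulfur has H0 (bonded to two carbons), not H1.
(C) contains a thiol (-SH), which satisfies every atom and bond constraint.
(D) has a hydroxyl group (-OH) but it is an -OH, not an -SH.
So the answer is (C).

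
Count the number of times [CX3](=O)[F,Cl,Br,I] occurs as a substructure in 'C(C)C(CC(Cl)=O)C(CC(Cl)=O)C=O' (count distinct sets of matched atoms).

2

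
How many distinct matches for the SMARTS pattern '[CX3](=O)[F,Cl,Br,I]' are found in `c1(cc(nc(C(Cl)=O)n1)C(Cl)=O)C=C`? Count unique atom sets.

2

[CX3](=O)[F,Cl,Br,I] is the SMARTS for an acyl halide: a carbonyl carbon bonded to a halogen.
The molecule carries 2 separate instances of an acyl chloride (-C(=O)Cl) meeting every constraint; each maps to a distinct set of atoms, giving 2 matches.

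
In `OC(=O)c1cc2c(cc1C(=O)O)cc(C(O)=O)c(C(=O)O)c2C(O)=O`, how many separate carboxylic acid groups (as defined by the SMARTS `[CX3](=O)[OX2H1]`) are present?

5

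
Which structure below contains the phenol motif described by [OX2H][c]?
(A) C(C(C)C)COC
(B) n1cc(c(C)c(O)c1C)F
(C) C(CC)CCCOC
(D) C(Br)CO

[OX2H][c] describes a hydroxyl oxygen attached to an aromatic carbon (a phenol).
(A) has a methoxy ether (-OCH3) but the oxygen has H0, not H1.
(B) contains a hydroxyl group (-OH), which satisfies every atom and bond constraint.
(C) has a methoxy ether (-OCH3) but the oxygen has H0, not H1.
(D) has a hydroxyl group (-OH) but the -OH is on an aliphatic carbon, not an aromatic c.
So the answer is (B).

B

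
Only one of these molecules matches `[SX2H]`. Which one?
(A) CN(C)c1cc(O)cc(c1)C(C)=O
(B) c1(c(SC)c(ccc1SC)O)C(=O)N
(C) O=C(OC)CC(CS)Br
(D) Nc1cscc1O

C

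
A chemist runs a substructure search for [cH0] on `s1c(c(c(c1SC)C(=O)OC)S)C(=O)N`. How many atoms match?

The query [cH0] means: aromatic carbon with no attached hydrogen (substituted or ring-fusion).
Check the 15 heavy atoms by environment: 1× s (aromatic, H0) → no; 4× c (aromatic, H0) → match; 1× S (H1) → no; 1× S (H0) → no; 2× C (H3) → no; 2× C (H0) → no; 3× O (H0) → no; 1× N (H2) → no.
That gives 4 matching atoms.

4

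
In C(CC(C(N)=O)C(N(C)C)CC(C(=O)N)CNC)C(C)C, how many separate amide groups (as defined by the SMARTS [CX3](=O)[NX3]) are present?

[CX3](=O)[NX3] is the SMARTS for an amide: a carbonyl carbon bonded to a trivalent nitrogen.
The molecule carries 2 separate instances of a primary amide (-C(=O)NH2) meeting every constraint; each maps to a distinct set of atoms, giving 2 matches.

2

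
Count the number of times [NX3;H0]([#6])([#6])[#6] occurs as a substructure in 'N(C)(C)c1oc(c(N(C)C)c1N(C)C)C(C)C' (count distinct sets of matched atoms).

3

[NX3;H0]([#6])([#6])[#6] is the SMARTS for a tertiary amine: a trivalent nitrogen with no H, bonded to three carbons.
The molecule carries 3 separate instances of a dimethylamino group (-N(CH3)2) meeting every constraint; each maps to a distinct set of atoms, giving 3 matches.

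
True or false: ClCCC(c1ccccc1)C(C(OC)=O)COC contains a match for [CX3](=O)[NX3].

The pattern [CX3](=O)[NX3] describes a carbonyl carbon bonded to a trivalent nitrogen — an amide.
The closest candidate here is a methyl-ester group (-C(=O)OCH3), but the carbonyl is bonded to O, not to an NX3 nitrogen. No other fragment satisfies the full query, so there is no match.

False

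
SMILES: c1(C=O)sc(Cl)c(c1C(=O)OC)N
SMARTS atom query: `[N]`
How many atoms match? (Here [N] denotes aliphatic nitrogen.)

Check the 13 heavy atoms by environment: 1× s (aromatic) → no; 4× c (aromatic) → no; 1× Cl → no; 3× C → no; 3× O → no; 1× N → match.
That gives 1 matching atom.

1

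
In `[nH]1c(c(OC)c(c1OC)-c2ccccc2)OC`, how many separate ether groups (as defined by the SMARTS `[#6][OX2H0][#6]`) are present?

3

[#6][OX2H0][#6] is the SMARTS for an ether: an aliphatic oxygen bridging two carbons with no H on the oxygen.
The molecule carries 3 separate instances of a methoxy ether (-OCH3) meeting every constraint; each maps to a distinct set of atoms, giving 3 matches.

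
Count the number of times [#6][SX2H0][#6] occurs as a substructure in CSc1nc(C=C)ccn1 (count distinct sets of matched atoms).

1

[#6][SX2H0][#6] is the SMARTS for a thioether: an aliphatic sulfur bridging two carbons with no H on the sulfur.
Exactly one fragment in the molecule meets all constraints, giving 1 match.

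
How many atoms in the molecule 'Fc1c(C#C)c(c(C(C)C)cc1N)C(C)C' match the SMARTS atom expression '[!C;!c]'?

2

The query [!C;!c] means: neither aliphatic nor aromatic carbon — same as [!#6].
Check the 16 heavy atoms by environment: 6× c (aromatic) → no; 8× C → no; 1× N → match; 1× F → match.
Summing the matching environments: 1 + 1 = 2 matching atoms.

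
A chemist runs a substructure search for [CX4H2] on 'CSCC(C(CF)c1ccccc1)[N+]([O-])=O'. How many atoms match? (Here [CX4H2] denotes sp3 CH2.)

2

The query [CX4H2] means: sp3 carbon (X4) with exactly two hydrogens.
Check the 16 heavy atoms by environment: 2× C (H2, X4) → match; 2× C (H1, X4) → no; 1× c (aromatic, H0, X3) → no; 5× c (aromatic, H1, X3) → no; 1× F (H0, X1) → no; 1× S (H0, X2) → no; 1× C (H3, X4) → no; 1× N (charge +1, H0, X3) → no; 1× O (charge -1, H0, X1) → no; 1× O (H0, X1) → no.
That gives 2 matching atoms.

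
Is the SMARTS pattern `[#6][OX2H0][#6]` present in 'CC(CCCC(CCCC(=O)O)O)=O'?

No

The pattern [#6][OX2H0][#6] describes an aliphatic oxygen bridging two carbons with no H on the oxygen — an ether.
The closest candidate here is a carboxylic acid group (-C(=O)OH), but the -OH oxygen has H1; the =O is OX1, not OX2. No other fragment satisfies the full query, so there is no match.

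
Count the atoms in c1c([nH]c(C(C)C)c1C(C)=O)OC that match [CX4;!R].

5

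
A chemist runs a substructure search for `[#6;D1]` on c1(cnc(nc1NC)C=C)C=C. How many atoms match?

3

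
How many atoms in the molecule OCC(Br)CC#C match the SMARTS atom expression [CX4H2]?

2

The query [CX4H2] means: sp3 carbon (X4) with exactly two hydrogens.
Check the 7 heavy atoms by environment: 2× C (H2, X4) → match; 1× C (H1, X4) → no; 1× Br (H0, X1) → no; 1× C (H0, X2) → no; 1× C (H1, X2) → no; 1× O (H1, X2) → no.
That gives 2 matching atoms.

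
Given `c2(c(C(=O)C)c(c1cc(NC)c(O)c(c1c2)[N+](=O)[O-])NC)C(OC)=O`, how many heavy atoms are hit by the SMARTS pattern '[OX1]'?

4

The query [OX1] means: aliphatic oxygen with one total connection — typically a carbonyl =O or an oxide.
Check the 25 heavy atoms by environment: 10× c (aromatic, X3) → no; 1× N (charge +1, X3) → no; 1× O (charge -1, X1) → match; 3× O (X1) → match; 2× O (X2) → no; 2× C (X3) → no; 4× C (X4) → no; 2× N (X3) → no.
Summing the matching environments: 1 + 3 = 4 matching atoms.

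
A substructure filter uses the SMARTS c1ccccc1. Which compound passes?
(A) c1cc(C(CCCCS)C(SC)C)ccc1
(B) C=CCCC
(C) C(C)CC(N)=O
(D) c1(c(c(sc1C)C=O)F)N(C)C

A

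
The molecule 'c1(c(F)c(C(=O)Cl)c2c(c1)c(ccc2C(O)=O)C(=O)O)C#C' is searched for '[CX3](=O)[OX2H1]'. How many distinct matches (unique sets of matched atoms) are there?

[CX3](=O)[OX2H1] is the SMARTS for a carboxylic acid: an sp2 carbon double-bonded to O and single-bonded to an -OH oxygen.
The molecule carries 2 separate instances of a carboxylic acid group (-C(=O)OH) meeting every constraint; each maps to a distinct set of atoms, giving 2 matches.

2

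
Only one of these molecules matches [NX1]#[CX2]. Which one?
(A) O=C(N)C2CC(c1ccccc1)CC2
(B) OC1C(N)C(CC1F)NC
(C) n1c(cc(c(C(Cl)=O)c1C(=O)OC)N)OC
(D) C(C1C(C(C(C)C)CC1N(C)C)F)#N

D

[NX1]#[CX2] describes a nitrogen triple-bonded to a two-connected carbon (a nitrile).
(A) has a primary amide (-C(=O)NH2) but the nitrogen is NX3, not NX1.
(B) has a primary amino group (-NH2) but the nitrogen is NX3 (three connections), not NX1 triple-bonded.
(C) has a primary amino group (-NH2) but the nitrogen is NX3 (three connections), not NX1 triple-bonded.
(D) contains a nitrile (-C#N), which satisfies every atom and bond constraint.
So the answer is (D).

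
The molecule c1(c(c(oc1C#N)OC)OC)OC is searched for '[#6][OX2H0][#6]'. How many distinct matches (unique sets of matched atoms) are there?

[#6][OX2H0][#6] is the SMARTS for an ether: an aliphatic oxygen bridging two carbons with no H on the oxygen.
The molecule carries 3 separate instances of a methoxy ether (-OCH3) meeting every constraint; each maps to a distinct set of atoms, giving 3 matches.

3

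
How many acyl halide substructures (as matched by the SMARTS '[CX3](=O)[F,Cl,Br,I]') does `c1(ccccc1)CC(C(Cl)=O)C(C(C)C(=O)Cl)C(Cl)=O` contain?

3

[CX3](=O)[F,Cl,Br,I] is the SMARTS for an acyl halide: a carbonyl carbon bonded to a halogen.
The molecule carries 3 separate instances of an acyl chloride (-C(=O)Cl) meeting every constraint; each maps to a distinct set of atoms, giving 3 matches.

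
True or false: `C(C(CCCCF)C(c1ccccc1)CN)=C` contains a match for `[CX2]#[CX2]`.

The pattern [CX2]#[CX2] describes a carbon-carbon triple bond — an alkyne.
The closest candidate here is a vinyl group (-CH=CH2), but the C=C is a double bond; both carbons are CX3, not CX2. No other fragment satisfies the full query, so there is no match.

False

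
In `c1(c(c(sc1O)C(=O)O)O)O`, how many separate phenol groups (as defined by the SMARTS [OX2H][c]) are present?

3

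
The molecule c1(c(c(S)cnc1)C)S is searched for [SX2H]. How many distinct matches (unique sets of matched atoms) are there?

2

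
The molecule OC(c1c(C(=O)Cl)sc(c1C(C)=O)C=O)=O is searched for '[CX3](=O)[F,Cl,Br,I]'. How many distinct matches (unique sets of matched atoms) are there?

1

[CX3](=O)[F,Cl,Br,I] is the SMARTS for an acyl halide: a carbonyl carbon bonded to a halogen.
Exactly one fragment in the molecule meets all constraints, giving 1 match.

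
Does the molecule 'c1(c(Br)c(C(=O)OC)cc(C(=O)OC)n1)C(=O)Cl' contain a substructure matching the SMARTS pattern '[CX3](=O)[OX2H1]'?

The pattern [CX3](=O)[OX2H1] describes an sp2 carbon double-bonded to O and single-bonded to an -OH oxygen — a carboxylic acid.
The closest candidate here is a methyl-ester group (-C(=O)OCH3), but the singly-bonded O has no H (OX2H0, not OX2H1). No other fragment satisfies the full query, so there is no match.

No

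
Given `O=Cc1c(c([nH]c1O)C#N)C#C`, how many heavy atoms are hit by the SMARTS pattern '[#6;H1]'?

2

The query [#6;H1] means: any carbon bearing exactly one hydrogen.
Check the 12 heavy atoms by environment: 1× n (aromatic, H1) → no; 4× c (aromatic, H0) → no; 1× O (H1) → no; 2× C (H0) → no; 2× C (H1) → match; 1× O (H0) → no; 1× N (H0) → no.
That gives 2 matching atoms.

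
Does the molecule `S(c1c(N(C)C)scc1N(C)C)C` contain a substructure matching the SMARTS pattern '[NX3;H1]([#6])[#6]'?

No

The pattern [NX3;H1]([#6])[#6] describes a trivalent nitrogen with one H, bonded to two carbons — a secondary amine.
The closest candidate here is a dimethylamino group (-N(CH3)2), but the nitrogen has H0, not H1. No other fragment satisfies the full query, so there is no match.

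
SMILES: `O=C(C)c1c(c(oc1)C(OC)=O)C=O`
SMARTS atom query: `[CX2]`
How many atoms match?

The query [CX2] means: C with X2: aliphatic carbon with exactly 2 total connections.
Check the 14 heavy atoms by environment: 1× o (aromatic, X2) → no; 4× c (aromatic, X3) → no; 3× C (X3) → no; 3× O (X1) → no; 1× O (X2) → no; 2× C (X4) → no.
No environment satisfies the query, so 0 matching atoms.

0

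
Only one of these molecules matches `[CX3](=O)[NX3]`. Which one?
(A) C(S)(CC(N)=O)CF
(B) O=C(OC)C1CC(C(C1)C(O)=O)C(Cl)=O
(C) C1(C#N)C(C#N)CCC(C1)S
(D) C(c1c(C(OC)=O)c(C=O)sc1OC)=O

A

[CX3](=O)[NX3] describes a carbonyl carbon bonded to a trivalent nitrogen (an amide).
(A) contains a primary amide (-C(=O)NH2), which satisfies every atom and bond constraint.
(B) has a methyl-ester group (-C(=O)OCH3) but the carbonyl is bonded to O, not to an NX3 nitrogen.
(C) has a nitrile (-C#N) but the nitrile N is NX1 (triple-bonded), not NX3.
(D) has a methyl-ester group (-C(=O)OCH3) but the carbonyl is bonded to O, not to an NX3 nitrogen.
So the answer is (A).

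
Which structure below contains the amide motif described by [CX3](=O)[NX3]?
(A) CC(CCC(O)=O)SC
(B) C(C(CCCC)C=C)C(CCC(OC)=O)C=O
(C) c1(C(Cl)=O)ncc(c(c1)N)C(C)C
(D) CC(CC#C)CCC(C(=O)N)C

D

[CX3](=O)[NX3] describes a carbonyl carbon bonded to a trivalent nitrogen (an amide).
(A) has a carboxylic acid group (-C(=O)OH) but the carbonyl is bonded to O, not to an NX3 nitrogen.
(B) has a methyl-ester group (-C(=O)OCH3) but the carbonyl is bonded to O, not to an NX3 nitrogen.
(C) has a primary amino group (-NH2) but the -NH2 is not attached to a carbonyl carbon.
(D) contains a primary amide (-C(=O)NH2), which satisfies every atom and bond constraint.
So the answer is (D).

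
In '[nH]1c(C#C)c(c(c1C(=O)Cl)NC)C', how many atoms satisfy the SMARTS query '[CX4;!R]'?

2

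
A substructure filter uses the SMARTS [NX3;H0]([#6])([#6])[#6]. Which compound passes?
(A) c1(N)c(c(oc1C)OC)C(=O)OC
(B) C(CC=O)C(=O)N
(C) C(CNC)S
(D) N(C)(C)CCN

D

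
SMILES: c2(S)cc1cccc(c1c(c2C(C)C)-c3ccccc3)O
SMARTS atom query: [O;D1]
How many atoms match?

1

The query [O;D1] means: aliphatic oxygen bonded to exactly one heavy atom.
Check the 21 heavy atoms by environment: 7× c (aromatic, D3) → no; 9× c (aromatic, D2) → no; 1× O (D1) → match; 1× C (D3) → no; 2× C (D1) → no; 1× S (D1) → no.
That gives 1 matching atom.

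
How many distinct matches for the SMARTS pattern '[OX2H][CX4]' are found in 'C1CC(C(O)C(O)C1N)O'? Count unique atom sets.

3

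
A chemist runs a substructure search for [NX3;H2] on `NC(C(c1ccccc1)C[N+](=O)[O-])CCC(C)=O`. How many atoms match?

The query [NX3;H2] means: aliphatic N with 3 total connections, two of them H — an -NH2 nitrogen (amine or amide).
Check the 18 heavy atoms by environment: 3× C (H2, X4) → no; 2× C (H1, X4) → no; 1× N (charge +1, H0, X3) → no; 1× O (charge -1, H0, X1) → no; 2× O (H0, X1) → no; 1× c (aromatic, H0, X3) → no; 5× c (aromatic, H1, X3) → no; 1× C (H0, X3) → no; 1× C (H3, X4) → no; 1× N (H2, X3) → match.
That gives 1 matching atom.

1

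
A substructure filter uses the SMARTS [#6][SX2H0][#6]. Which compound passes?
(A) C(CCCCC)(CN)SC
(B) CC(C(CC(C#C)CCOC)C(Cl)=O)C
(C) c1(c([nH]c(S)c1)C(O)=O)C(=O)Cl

A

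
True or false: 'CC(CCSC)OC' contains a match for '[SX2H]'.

False

The pattern [SX2H] describes an aliphatic sulfur with two connections, one being H — a thiol.
The closest candidate here is a methylthio ether (-SCH3), but the sulfur has H0 (bonded to two carbons), not H1. No other fragment satisfies the full query, so there is no match.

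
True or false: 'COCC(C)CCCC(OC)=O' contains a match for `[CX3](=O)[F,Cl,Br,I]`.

The pattern [CX3](=O)[F,Cl,Br,I] describes a carbonyl carbon bonded to a halogen — an acyl halide.
The closest candidate here is a methyl-ester group (-C(=O)OCH3), but the carbonyl is bonded to -O-C, not to a halogen. No other fragment satisfies the full query, so there is no match.

False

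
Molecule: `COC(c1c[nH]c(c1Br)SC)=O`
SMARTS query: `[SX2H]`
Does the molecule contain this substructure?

The pattern [SX2H] describes an aliphatic sulfur with two connections, one being H — a thiol.
The closest candidate here is a methylthio ether (-SCH3), but the sulfur has H0 (bonded to two carbons), not H1. No other fragment satisfies the full query, so there is no match.

No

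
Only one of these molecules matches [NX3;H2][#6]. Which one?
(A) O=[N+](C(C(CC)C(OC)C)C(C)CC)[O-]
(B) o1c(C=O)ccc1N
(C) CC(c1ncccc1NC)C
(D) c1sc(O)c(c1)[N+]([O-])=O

[NX3;H2][#6] describes a trivalent nitrogen with two H attached to carbon (a primary amine).
(A) has a nitro group (-[N+](=O)[O-]) but the nitrogen is [N+] with no H, not NX3H2.
(B) contains a primary amino group (-NH2), which satisfies every atom and bond constraint.
(C) has an N-methylamino group (-NHCH3) but the nitrogen bears two carbons and only one H (H1), not H2.
(D) has a nitro group (-[N+](=O)[O-]) but the nitrogen is [N+] with no H, not NX3H2.
So the answer is (B).

B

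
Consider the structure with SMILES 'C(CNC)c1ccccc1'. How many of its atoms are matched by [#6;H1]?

5

The query [#6;H1] means: any carbon bearing exactly one hydrogen.
Check the 10 heavy atoms by environment: 2× C (H2) → no; 1× N (H1) → no; 1× C (H3) → no; 1× c (aromatic, H0) → no; 5× c (aromatic, H1) → match.
That gives 5 matching atoms.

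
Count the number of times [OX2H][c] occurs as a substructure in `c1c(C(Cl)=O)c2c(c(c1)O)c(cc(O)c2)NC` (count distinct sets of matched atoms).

2

[OX2H][c] is the SMARTS for a phenol: a hydroxyl oxygen attached to an aromatic carbon.
The molecule carries 2 separate instances of a hydroxyl group (-OH) meeting every constraint; each maps to a distinct set of atoms, giving 2 matches.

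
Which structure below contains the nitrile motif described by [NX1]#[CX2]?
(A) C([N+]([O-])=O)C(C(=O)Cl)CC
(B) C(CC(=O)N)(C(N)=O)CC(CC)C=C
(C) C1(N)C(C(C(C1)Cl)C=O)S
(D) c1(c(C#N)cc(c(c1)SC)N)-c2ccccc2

[NX1]#[CX2] describes a nitrogen triple-bonded to a two-connected carbon (a nitrile).
(A) has a nitro group (-[N+](=O)[O-]) but there is no C#N triple bond.
(B) has a primary amide (-C(=O)NH2) but the nitrogen is NX3, not NX1.
(C) has a primary amino group (-NH2) but the nitrogen is NX3 (three connections), not NX1 triple-bonded.
(D) contains a nitrile (-C#N), which satisfies every atom and bond constraint.
So the answer is (D).

D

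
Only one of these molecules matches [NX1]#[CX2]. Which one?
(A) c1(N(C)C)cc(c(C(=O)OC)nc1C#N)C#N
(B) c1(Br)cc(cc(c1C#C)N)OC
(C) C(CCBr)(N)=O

A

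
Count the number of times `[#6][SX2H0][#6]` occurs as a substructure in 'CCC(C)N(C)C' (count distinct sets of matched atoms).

0

[#6][SX2H0][#6] is the SMARTS for a thioether: an aliphatic sulfur bridging two carbons with no H on the sulfur.
No fragment in the molecule satisfies every constraint, giving 0 matches.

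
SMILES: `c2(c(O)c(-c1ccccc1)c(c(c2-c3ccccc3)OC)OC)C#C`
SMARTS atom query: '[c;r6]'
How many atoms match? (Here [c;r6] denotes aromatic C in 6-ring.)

The query [c;r6] means: aromatic carbon that belongs to a six-membered ring.
Check the 25 heavy atoms by environment: 18× c (aromatic, in 6-ring) → match; 3× O (acyclic) → no; 4× C (acyclic) → no.
That gives 18 matching atoms.

18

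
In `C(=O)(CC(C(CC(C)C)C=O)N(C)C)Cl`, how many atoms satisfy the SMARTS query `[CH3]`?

The query [CH3] means: aliphatic carbon with exactly three hydrogens.
Check the 15 heavy atoms by environment: 2× C (H2) → no; 4× C (H1) → no; 1× N (H0) → no; 4× C (H3) → match; 1× C (H0) → no; 2× O (H0) → no; 1× Cl (H0) → no.
That gives 4 matching atoms.

4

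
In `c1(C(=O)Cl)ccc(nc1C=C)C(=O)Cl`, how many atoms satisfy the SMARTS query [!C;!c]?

The query [!C;!c] means: neither aliphatic nor aromatic carbon — same as [!#6].
Check the 14 heavy atoms by environment: 1× n (aromatic) → match; 5× c (aromatic) → no; 4× C → no; 2× O → match; 2× Cl → match.
Summing the matching environments: 1 + 2 + 2 = 5 matching atoms.

5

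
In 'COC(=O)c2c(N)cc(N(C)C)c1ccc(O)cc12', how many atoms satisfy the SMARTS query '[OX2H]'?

The query [OX2H] means: aliphatic oxygen with two connections, one of which is H — an -OH oxygen.
Check the 19 heavy atoms by environment: 6× c (aromatic, H0, X3) → no; 4× c (aromatic, H1, X3) → no; 1× C (H0, X3) → no; 1× O (H0, X1) → no; 1× O (H0, X2) → no; 3× C (H3, X4) → no; 1× N (H2, X3) → no; 1× N (H0, X3) → no; 1× O (H1, X2) → match.
That gives 1 matching atom.

1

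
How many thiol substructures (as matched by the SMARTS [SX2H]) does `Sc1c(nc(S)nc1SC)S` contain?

3

[SX2H] is the SMARTS for a thiol: an aliphatic sulfur with two connections, one being H.
The molecule carries 3 separate instances of a thiol (-SH) meeting every constraint; each maps to a distinct set of atoms, giving 3 matches.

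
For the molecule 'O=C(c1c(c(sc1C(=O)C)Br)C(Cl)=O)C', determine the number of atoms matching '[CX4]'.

The query [CX4] means: C with X4: aliphatic carbon with exactly 4 total connections (bonds + H).
Check the 15 heavy atoms by environment: 1× s (aromatic, X2) → no; 4× c (aromatic, X3) → no; 3× C (X3) → no; 3× O (X1) → no; 1× Cl (X1) → no; 2× C (X4) → match; 1× Br (X1) → no.
That gives 2 matching atoms.

2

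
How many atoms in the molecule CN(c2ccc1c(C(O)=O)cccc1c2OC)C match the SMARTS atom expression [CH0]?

1

Check the 18 heavy atoms by environment: 5× c (aromatic, H0) → no; 5× c (aromatic, H1) → no; 1× N (H0) → no; 3× C (H3) → no; 1× C (H0) → match; 2× O (H0) → no; 1× O (H1) → no.
That gives 1 matching atom.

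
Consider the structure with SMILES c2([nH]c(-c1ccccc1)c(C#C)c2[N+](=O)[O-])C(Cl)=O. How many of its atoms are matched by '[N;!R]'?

1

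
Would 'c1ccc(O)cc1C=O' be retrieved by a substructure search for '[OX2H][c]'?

The pattern [OX2H][c] describes a hydroxyl oxygen attached to an aromatic carbon — a phenol.
The molecule carries a hydroxyl group (-OH), whose atoms satisfy every constraint of the query, so the pattern matches.

Yes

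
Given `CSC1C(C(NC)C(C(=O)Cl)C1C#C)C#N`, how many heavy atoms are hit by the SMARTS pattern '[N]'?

2

The query [N] means: uppercase N matches aliphatic (non-aromatic) nitrogen only.
Check the 16 heavy atoms by environment: 11× C → no; 2× N → match; 1× S → no; 1× O → no; 1× Cl → no.
That gives 2 matching atoms.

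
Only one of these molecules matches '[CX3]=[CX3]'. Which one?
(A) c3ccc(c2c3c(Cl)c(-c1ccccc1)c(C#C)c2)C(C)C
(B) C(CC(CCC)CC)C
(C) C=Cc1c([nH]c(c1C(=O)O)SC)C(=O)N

[CX3]=[CX3] describes a non-aromatic C=C double bond between two sp2 carbons (an alkene).
(A) has an ethynyl group (-C#CH) but the C-C bond is a triple bond, not a double bond.
(B) has an ethyl group (-CH2CH3) but its C-C bond is a single bond between CX4 carbons, not CX3=CX3.
(C) contains a vinyl group (-CH=CH2), which satisfies every atom and bond constraint.
So the answer is (C).

C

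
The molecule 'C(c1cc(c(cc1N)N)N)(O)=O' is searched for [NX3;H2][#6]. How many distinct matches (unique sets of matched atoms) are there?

[NX3;H2][#6] is the SMARTS for a primary amine: a trivalent nitrogen with two H attached to carbon.
The molecule carries 3 separate instances of a primary amino group (-NH2) meeting every constraint; each maps to a distinct set of atoms, giving 3 matches.

3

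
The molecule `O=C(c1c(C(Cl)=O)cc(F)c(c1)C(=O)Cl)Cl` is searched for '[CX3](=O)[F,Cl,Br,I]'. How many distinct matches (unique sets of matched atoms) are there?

3

[CX3](=O)[F,Cl,Br,I] is the SMARTS for an acyl halide: a carbonyl carbon bonded to a halogen.
The molecule carries 3 separate instances of an acyl chloride (-C(=O)Cl) meeting every constraint; each maps to a distinct set of atoms, giving 3 matches.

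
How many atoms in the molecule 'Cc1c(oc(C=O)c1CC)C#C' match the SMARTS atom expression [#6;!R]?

6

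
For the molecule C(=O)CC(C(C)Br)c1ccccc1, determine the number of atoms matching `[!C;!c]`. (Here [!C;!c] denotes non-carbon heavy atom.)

2

The query [!C;!c] means: neither aliphatic nor aromatic carbon — same as [!#6].
Check the 13 heavy atoms by environment: 5× C → no; 1× Br → match; 6× c (aromatic) → no; 1× O → match.
Summing the matching environments: 1 + 1 = 2 matching atoms.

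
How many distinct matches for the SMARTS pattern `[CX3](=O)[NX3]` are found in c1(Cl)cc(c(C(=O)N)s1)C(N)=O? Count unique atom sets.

[CX3](=O)[NX3] is the SMARTS for an amide: a carbonyl carbon bonded to a trivalent nitrogen.
The molecule carries 2 separate instances of a primary amide (-C(=O)NH2) meeting every constraint; each maps to a distinct set of atoms, giving 2 matches.

2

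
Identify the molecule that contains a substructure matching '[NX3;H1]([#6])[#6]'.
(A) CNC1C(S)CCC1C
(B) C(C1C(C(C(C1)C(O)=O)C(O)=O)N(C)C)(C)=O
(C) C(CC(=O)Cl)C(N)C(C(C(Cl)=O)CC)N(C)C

[NX3;H1]([#6])[#6] describes a trivalent nitrogen with one H, bonded to two carbons (a secondary amine).
(A) contains an N-methylamino group (-NHCH3), which satisfies every atom and bond constraint.
(B) has a dimethylamino group (-N(CH3)2) but the nitrogen has H0, not H1.
(C) has a primary amino group (-NH2) but the nitrogen has H2 and only one carbon neighbour.
So the answer is (A).

A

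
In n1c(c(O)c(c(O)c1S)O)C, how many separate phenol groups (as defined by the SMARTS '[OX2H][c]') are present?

3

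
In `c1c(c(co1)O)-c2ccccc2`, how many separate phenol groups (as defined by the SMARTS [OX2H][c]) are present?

[OX2H][c] is the SMARTS for a phenol: a hydroxyl oxygen attached to an aromatic carbon.
Exactly one fragment in the molecule meets all constraints, giving 1 match.

1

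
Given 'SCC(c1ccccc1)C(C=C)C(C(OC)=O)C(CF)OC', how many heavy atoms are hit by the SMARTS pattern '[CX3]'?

The query [CX3] means: C with X3: aliphatic carbon with exactly 3 total connections.
Check the 22 heavy atoms by environment: 8× C (X4) → no; 1× F (X1) → no; 3× C (X3) → match; 1× O (X1) → no; 2× O (X2) → no; 6× c (aromatic, X3) → no; 1× S (X2) → no.
That gives 3 matching atoms.

3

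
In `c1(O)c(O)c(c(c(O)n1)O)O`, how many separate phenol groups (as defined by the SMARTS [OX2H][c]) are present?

5

[OX2H][c] is the SMARTS for a phenol: a hydroxyl oxygen attached to an aromatic carbon.
The molecule carries 5 separate instances of a hydroxyl group (-OH) meeting every constraint; each maps to a distinct set of atoms, giving 5 matches.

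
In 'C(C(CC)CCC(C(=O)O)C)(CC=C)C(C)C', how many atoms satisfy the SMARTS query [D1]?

The query [D1] means: atom with exactly one heavy-atom neighbour (degree 1).
Check the 17 heavy atoms by environment: 5× C (D1) → match; 5× C (D3) → no; 5× C (D2) → no; 2× O (D1) → match.
Summing the matching environments: 5 + 2 = 7 matching atoms.

7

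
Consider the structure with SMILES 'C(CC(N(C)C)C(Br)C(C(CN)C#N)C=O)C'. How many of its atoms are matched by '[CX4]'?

10

Check the 17 heavy atoms by environment: 10× C (X4) → match; 1× C (X3) → no; 1× O (X1) → no; 1× C (X2) → no; 1× N (X1) → no; 2× N (X3) → no; 1× Br (X1) → no.
That gives 10 matching atoms.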